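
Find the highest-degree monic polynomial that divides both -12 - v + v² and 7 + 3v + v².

By polynomial division,
  v² - v - 12 = (v² + 3v + 7) + (-4v - 19)
  v² + 3v + 7 = (-(1/4)v + 7/16)(-4v - 19) + (245/16)
  -4v - 19 = (-(64/245)v - 304/245)(245/16) + (0)
The last nonzero remainder is the constant 245/16, so the polynomials are coprime and gcd = 1.

1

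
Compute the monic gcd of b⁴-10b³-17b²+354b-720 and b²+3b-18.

b²+3b-18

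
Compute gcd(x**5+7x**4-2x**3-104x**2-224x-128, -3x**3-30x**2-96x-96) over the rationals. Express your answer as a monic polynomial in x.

By polynomial division,
  x**5+7x**4-2x**3-104x**2-224x-128 = (-(1/3)x**2+x+4/3)(-3x**3-30x**2-96x-96) + (0)
Last nonzero remainder: -3x**3-30x**2-96x-96. Dividing through by -3 gives the monic gcd x**3+10x**2+32x+32.

x**3+10x**2+32x+32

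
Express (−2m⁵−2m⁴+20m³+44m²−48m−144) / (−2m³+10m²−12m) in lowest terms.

(m³+6m²+14m+12)/(m)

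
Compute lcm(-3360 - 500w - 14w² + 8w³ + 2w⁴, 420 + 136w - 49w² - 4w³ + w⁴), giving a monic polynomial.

16800 + 7540w - 860w² - 269w³ - 29w⁴ + w⁵ + w⁶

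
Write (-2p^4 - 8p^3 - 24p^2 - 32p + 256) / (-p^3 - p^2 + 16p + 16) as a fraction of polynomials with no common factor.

(2p^3 + 24p - 64)/(p^2 - 3p - 4)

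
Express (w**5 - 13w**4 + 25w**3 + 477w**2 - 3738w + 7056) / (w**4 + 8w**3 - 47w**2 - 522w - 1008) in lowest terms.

(w**3 - 12w**2 + 69w - 126)/(w**2 + 9w + 18)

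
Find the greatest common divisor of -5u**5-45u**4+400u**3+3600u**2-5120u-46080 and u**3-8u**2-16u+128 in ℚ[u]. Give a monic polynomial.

u**3-8u**2-16u+128

By polynomial division,
  -5u**5-45u**4+400u**3+3600u**2-5120u-46080 = (-5u**2-85u-360)(u**3-8u**2-16u+128) + (0)
The last nonzero remainder u**3-8u**2-16u+128 is already monic.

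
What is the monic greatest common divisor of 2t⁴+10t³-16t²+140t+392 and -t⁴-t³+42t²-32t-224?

t²+9t+14

Repeated division with remainder:
  2t⁴+10t³-16t²+140t+392 = (-2)(-t⁴-t³+42t²-32t-224) + (8t³+68t²+76t-56)
  -t⁴-t³+42t²-32t-224 = (-(1/8)t+15/16)(8t³+68t²+76t-56) + (-(49/4)t²-(441/4)t-343/2)
  8t³+68t²+76t-56 = (-(32/49)t+16/49)(-(49/4)t²-(441/4)t-343/2) + (0)
Last nonzero remainder: -(49/4)t²-(441/4)t-343/2. Dividing through by -49/4 gives the monic gcd t²+9t+14.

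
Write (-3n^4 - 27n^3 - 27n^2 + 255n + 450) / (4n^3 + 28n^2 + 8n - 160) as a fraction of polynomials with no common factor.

Euclidean algorithm in ℚ[n]:
  -3n^4 - 27n^3 - 27n^2 + 255n + 450 = (-(3/4)n - 3/2)(4n^3 + 28n^2 + 8n - 160) + (21n^2 + 147n + 210)
  4n^3 + 28n^2 + 8n - 160 = ((4/21)n)(21n^2 + 147n + 210) + (-32n - 160)
  21n^2 + 147n + 210 = (-(21/32)n - 21/16)(-32n - 160) + (0)
Last nonzero remainder: -32n - 160. Dividing through by -32 gives the monic gcd n + 5.
Cancel n + 5 from numerator and denominator to get the reduced form.

(-3n^3 - 12n^2 + 33n + 90)/(4n^2 + 8n - 32)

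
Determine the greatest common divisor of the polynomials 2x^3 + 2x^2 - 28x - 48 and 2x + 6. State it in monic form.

x + 3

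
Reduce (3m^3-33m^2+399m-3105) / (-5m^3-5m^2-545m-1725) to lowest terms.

Apply the Euclidean algorithm:
  3m^3-33m^2+399m-3105 = (-3/5)(-5m^3-5m^2-545m-1725) + (-36m^2+72m-4140)
  -5m^3-5m^2-545m-1725 = ((5/36)m+5/12)(-36m^2+72m-4140) + (0)
Last nonzero remainder: -36m^2+72m-4140. Dividing through by -36 gives the monic gcd m^2-2m+115.
Cancel m^2-2m+115 from numerator and denominator to get the reduced form.

(-3m+27)/(5m+15)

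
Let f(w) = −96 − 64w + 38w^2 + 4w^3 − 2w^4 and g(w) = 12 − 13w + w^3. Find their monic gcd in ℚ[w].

−12 + w + w^2

Apply the Euclidean algorithm:
  −2w^4 + 4w^3 + 38w^2 − 64w − 96 = (−2w + 4)(w^3 − 13w + 12) + (12w^2 + 12w − 144)
  w^3 − 13w + 12 = ((1/12)w − 1/12)(12w^2 + 12w − 144) + (0)
Last nonzero remainder: 12w^2 + 12w − 144. Dividing through by 12 gives the monic gcd w^2 + w − 12.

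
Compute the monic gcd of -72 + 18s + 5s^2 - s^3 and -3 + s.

By polynomial division,
  -s^3 + 5s^2 + 18s - 72 = (-s^2 + 2s + 24)(s - 3) + (0)
The last nonzero remainder s - 3 is already monic.

-3 + s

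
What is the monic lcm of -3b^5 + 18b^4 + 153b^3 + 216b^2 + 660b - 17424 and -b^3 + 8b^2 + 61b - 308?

b^6 + b^5 - 93b^4 - 429b^3 - 724b^2 + 4268b + 40656

By polynomial division,
  -3b^5 + 18b^4 + 153b^3 + 216b^2 + 660b - 17424 = (3b^2 + 6b + 78)(-b^3 + 8b^2 + 61b - 308) + (150b^2 - 2250b + 6600)
  -b^3 + 8b^2 + 61b - 308 = (-(1/150)b - 7/150)(150b^2 - 2250b + 6600) + (0)
Last nonzero remainder: 150b^2 - 2250b + 6600. Dividing through by 150 gives the monic gcd b^2 - 15b + 44.
Then lcm(f, g) = f·g / gcd(f, g); expanding and making the result monic gives the answer.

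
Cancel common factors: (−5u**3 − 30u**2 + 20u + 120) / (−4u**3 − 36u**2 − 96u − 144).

(5u**2 − 20)/(4u**2 + 12u + 24)

Apply the Euclidean algorithm:
  −5u**3 − 30u**2 + 20u + 120 = (5/4)(−4u**3 − 36u**2 − 96u − 144) + (15u**2 + 140u + 300)
  −4u**3 − 36u**2 − 96u − 144 = (−(4/15)u + 4/45)(15u**2 + 140u + 300) + (−(256/9)u − 512/3)
  15u**2 + 140u + 300 = (−(135/256)u − 225/128)(−(256/9)u − 512/3) + (0)
Last nonzero remainder: −(256/9)u − 512/3. Dividing through by −256/9 gives the monic gcd u + 6.
Cancel u + 6 from numerator and denominator to get the reduced form.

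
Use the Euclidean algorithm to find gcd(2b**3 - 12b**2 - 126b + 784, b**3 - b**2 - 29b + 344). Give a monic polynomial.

Repeated division with remainder:
  2b**3 - 12b**2 - 126b + 784 = (2)(b**3 - b**2 - 29b + 344) + (-10b**2 - 68b + 96)
  b**3 - b**2 - 29b + 344 = (-(1/10)b + 39/50)(-10b**2 - 68b + 96) + ((841/25)b + 6728/25)
  -10b**2 - 68b + 96 = (-(250/841)b + 300/841)((841/25)b + 6728/25) + (0)
Last nonzero remainder: (841/25)b + 6728/25. Dividing through by 841/25 gives the monic gcd b + 8.

b + 8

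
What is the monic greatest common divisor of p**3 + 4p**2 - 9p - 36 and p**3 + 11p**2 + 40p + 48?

p**2 + 7p + 12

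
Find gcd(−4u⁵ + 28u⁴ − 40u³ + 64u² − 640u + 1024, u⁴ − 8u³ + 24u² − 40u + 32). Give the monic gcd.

u² − 6u + 8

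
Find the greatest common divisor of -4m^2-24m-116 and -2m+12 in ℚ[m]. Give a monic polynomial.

1

By polynomial division,
  -4m^2-24m-116 = (2m+24)(-2m+12) + (-404)
  -2m+12 = ((1/202)m-3/101)(-404) + (0)
The last nonzero remainder is the constant -404, so the polynomials are coprime and gcd = 1.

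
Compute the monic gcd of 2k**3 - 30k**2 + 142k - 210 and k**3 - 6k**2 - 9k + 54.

k - 3

Repeated division with remainder:
  2k**3 - 30k**2 + 142k - 210 = (2)(k**3 - 6k**2 - 9k + 54) + (-18k**2 + 160k - 318)
  k**3 - 6k**2 - 9k + 54 = (-(1/18)k - 13/81)(-18k**2 + 160k - 318) + (-(80/81)k + 80/27)
  -18k**2 + 160k - 318 = ((729/40)k - 4293/40)(-(80/81)k + 80/27) + (0)
Last nonzero remainder: -(80/81)k + 80/27. Dividing through by -80/81 gives the monic gcd k - 3.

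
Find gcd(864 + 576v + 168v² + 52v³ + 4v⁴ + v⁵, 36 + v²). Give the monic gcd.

36 + v²

Repeated division with remainder:
  v⁵ + 4v⁴ + 52v³ + 168v² + 576v + 864 = (v³ + 4v² + 16v + 24)(v² + 36) + (0)
The last nonzero remainder v² + 36 is already monic.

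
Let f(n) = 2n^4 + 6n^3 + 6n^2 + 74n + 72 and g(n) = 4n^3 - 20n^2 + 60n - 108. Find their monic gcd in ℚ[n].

Apply the Euclidean algorithm:
  2n^4 + 6n^3 + 6n^2 + 74n + 72 = ((1/2)n + 4)(4n^3 - 20n^2 + 60n - 108) + (56n^2 - 112n + 504)
  4n^3 - 20n^2 + 60n - 108 = ((1/14)n - 3/14)(56n^2 - 112n + 504) + (0)
Last nonzero remainder: 56n^2 - 112n + 504. Dividing through by 56 gives the monic gcd n^2 - 2n + 9.

n^2 - 2n + 9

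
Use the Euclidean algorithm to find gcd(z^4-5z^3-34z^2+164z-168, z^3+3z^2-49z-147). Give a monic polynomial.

z-7

Euclidean algorithm in ℚ[z]:
  z^4-5z^3-34z^2+164z-168 = (z-8)(z^3+3z^2-49z-147) + (39z^2-81z-1344)
  z^3+3z^2-49z-147 = ((1/39)z+22/169)(39z^2-81z-1344) + (-(675/169)z+4725/169)
  39z^2-81z-1344 = (-(2197/225)z-10816/225)(-(675/169)z+4725/169) + (0)
Last nonzero remainder: -(675/169)z+4725/169. Dividing through by -675/169 gives the monic gcd z-7.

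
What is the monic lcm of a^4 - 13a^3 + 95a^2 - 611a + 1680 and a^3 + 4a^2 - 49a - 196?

Apply the Euclidean algorithm:
  a^4 - 13a^3 + 95a^2 - 611a + 1680 = (a - 17)(a^3 + 4a^2 - 49a - 196) + (212a^2 - 1248a - 1652)
  a^3 + 4a^2 - 49a - 196 = ((1/212)a + 131/2809)(212a^2 - 1248a - 1652) + ((47736/2809)a - 334152/2809)
  212a^2 - 1248a - 1652 = ((148877/11934)a + 165731/11934)((47736/2809)a - 334152/2809) + (0)
Last nonzero remainder: (47736/2809)a - 334152/2809. Dividing through by 47736/2809 gives the monic gcd a - 7.
Then lcm(f, g) = f·g / gcd(f, g); expanding and making the result monic gives the answer.

a^6 - 2a^5 - 20a^4 + 70a^3 - 2381a^2 + 1372a + 47040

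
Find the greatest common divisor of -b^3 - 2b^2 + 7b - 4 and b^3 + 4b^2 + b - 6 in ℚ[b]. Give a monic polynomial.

Repeated division with remainder:
  -b^3 - 2b^2 + 7b - 4 = (-1)(b^3 + 4b^2 + b - 6) + (2b^2 + 8b - 10)
  b^3 + 4b^2 + b - 6 = ((1/2)b)(2b^2 + 8b - 10) + (6b - 6)
  2b^2 + 8b - 10 = ((1/3)b + 5/3)(6b - 6) + (0)
Last nonzero remainder: 6b - 6. Dividing through by 6 gives the monic gcd b - 1.

b - 1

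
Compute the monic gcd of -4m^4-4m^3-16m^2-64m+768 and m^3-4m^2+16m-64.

Apply the Euclidean algorithm:
  -4m^4-4m^3-16m^2-64m+768 = (-4m-20)(m^3-4m^2+16m-64) + (-32m^2-512)
  m^3-4m^2+16m-64 = (-(1/32)m+1/8)(-32m^2-512) + (0)
Last nonzero remainder: -32m^2-512. Dividing through by -32 gives the monic gcd m^2+16.

m^2+16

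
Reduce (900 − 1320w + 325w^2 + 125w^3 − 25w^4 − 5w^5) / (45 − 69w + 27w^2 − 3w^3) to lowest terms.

Apply the Euclidean algorithm:
  −5w^5 − 25w^4 + 125w^3 + 325w^2 − 1320w + 900 = ((5/3)w^2 + (70/3)w + 130)(−3w^3 + 27w^2 − 69w + 45) + (−1650w^2 + 6600w − 4950)
  −3w^3 + 27w^2 − 69w + 45 = ((1/550)w − 1/110)(−1650w^2 + 6600w − 4950) + (0)
Last nonzero remainder: −1650w^2 + 6600w − 4950. Dividing through by −1650 gives the monic gcd w^2 − 4w + 3.
Cancel w^2 − 4w + 3 from numerator and denominator to get the reduced form.

(−300 + 40w + 45w^2 + 5w^3)/(−15 + 3w)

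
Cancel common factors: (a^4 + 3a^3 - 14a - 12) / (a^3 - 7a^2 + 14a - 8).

(a^3 + 5a^2 + 10a + 6)/(a^2 - 5a + 4)

Euclidean algorithm in ℚ[a]:
  a^4 + 3a^3 - 14a - 12 = (a + 10)(a^3 - 7a^2 + 14a - 8) + (56a^2 - 146a + 68)
  a^3 - 7a^2 + 14a - 8 = ((1/56)a - 123/1568)(56a^2 - 146a + 68) + ((1045/784)a - 1045/392)
  56a^2 - 146a + 68 = ((43904/1045)a - 26656/1045)((1045/784)a - 1045/392) + (0)
Last nonzero remainder: (1045/784)a - 1045/392. Dividing through by 1045/784 gives the monic gcd a - 2.
Cancel a - 2 from numerator and denominator to get the reduced form.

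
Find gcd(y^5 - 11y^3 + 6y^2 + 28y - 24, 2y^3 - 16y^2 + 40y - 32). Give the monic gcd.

y^2 - 4y + 4

Repeated division with remainder:
  y^5 - 11y^3 + 6y^2 + 28y - 24 = ((1/2)y^2 + 4y + 33/2)(2y^3 - 16y^2 + 40y - 32) + (126y^2 - 504y + 504)
  2y^3 - 16y^2 + 40y - 32 = ((1/63)y - 4/63)(126y^2 - 504y + 504) + (0)
Last nonzero remainder: 126y^2 - 504y + 504. Dividing through by 126 gives the monic gcd y^2 - 4y + 4.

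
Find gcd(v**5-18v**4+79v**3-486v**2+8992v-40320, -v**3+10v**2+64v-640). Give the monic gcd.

Euclidean algorithm in ℚ[v]:
  v**5-18v**4+79v**3-486v**2+8992v-40320 = (-v**2+8v-63)(-v**3+10v**2+64v-640) + (-1008v**2+18144v-80640)
  -v**3+10v**2+64v-640 = ((1/1008)v+1/126)(-1008v**2+18144v-80640) + (0)
Last nonzero remainder: -1008v**2+18144v-80640. Dividing through by -1008 gives the monic gcd v**2-18v+80.

v**2-18v+80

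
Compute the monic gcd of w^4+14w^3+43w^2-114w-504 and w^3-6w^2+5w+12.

Apply the Euclidean algorithm:
  w^4+14w^3+43w^2-114w-504 = (w+20)(w^3-6w^2+5w+12) + (158w^2-226w-744)
  w^3-6w^2+5w+12 = ((1/158)w-361/12482)(158w^2-226w-744) + ((19800/6241)w-59400/6241)
  158w^2-226w-744 = ((493039/9900)w+193471/2475)((19800/6241)w-59400/6241) + (0)
Last nonzero remainder: (19800/6241)w-59400/6241. Dividing through by 19800/6241 gives the monic gcd w-3.

w-3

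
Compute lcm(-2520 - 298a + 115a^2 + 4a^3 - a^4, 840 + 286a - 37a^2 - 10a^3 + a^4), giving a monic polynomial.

Apply the Euclidean algorithm:
  -a^4 + 4a^3 + 115a^2 - 298a - 2520 = (-1)(a^4 - 10a^3 - 37a^2 + 286a + 840) + (-6a^3 + 78a^2 - 12a - 1680)
  a^4 - 10a^3 - 37a^2 + 286a + 840 = (-(1/6)a - 1/2)(-6a^3 + 78a^2 - 12a - 1680) + (0)
Last nonzero remainder: -6a^3 + 78a^2 - 12a - 1680. Dividing through by -6 gives the monic gcd a^3 - 13a^2 + 2a + 280.
Then lcm(f, g) = f·g / gcd(f, g); expanding and making the result monic gives the answer.

7560 + 3414a - 47a^2 - 127a^3 - a^4 + a^5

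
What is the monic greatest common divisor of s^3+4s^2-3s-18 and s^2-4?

s-2

Euclidean algorithm in ℚ[s]:
  s^3+4s^2-3s-18 = (s+4)(s^2-4) + (s-2)
  s^2-4 = (s+2)(s-2) + (0)
The last nonzero remainder s-2 is already monic.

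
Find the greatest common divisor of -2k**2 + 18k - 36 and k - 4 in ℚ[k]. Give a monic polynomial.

1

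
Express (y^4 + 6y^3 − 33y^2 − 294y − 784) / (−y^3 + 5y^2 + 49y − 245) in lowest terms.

Apply the Euclidean algorithm:
  y^4 + 6y^3 − 33y^2 − 294y − 784 = (−y − 11)(−y^3 + 5y^2 + 49y − 245) + (71y^2 − 3479)
  −y^3 + 5y^2 + 49y − 245 = (−(1/71)y + 5/71)(71y^2 − 3479) + (0)
Last nonzero remainder: 71y^2 − 3479. Dividing through by 71 gives the monic gcd y^2 − 49.
Cancel y^2 − 49 from numerator and denominator to get the reduced form.

(−y^2 − 6y − 16)/(y − 5)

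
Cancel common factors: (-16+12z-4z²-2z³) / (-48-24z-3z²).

Repeated division with remainder:
  -2z³-4z²+12z-16 = ((2/3)z-4)(-3z²-24z-48) + (-52z-208)
  -3z²-24z-48 = ((3/52)z+3/13)(-52z-208) + (0)
Last nonzero remainder: -52z-208. Dividing through by -52 gives the monic gcd z+4.
Cancel z+4 from numerator and denominator to get the reduced form.

(4-4z+2z²)/(12+3z)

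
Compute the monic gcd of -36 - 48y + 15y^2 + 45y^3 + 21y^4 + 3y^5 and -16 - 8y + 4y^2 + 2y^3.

Repeated division with remainder:
  3y^5 + 21y^4 + 45y^3 + 15y^2 - 48y - 36 = ((3/2)y^2 + (15/2)y + 27/2)(2y^3 + 4y^2 - 8y - 16) + (45y^2 + 180y + 180)
  2y^3 + 4y^2 - 8y - 16 = ((2/45)y - 4/45)(45y^2 + 180y + 180) + (0)
Last nonzero remainder: 45y^2 + 180y + 180. Dividing through by 45 gives the monic gcd y^2 + 4y + 4.

4 + 4y + y^2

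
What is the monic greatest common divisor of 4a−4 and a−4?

1

By polynomial division,
  4a−4 = (4)(a−4) + (12)
  a−4 = ((1/12)a−1/3)(12) + (0)
The last nonzero remainder is the constant 12, so the polynomials are coprime and gcd = 1.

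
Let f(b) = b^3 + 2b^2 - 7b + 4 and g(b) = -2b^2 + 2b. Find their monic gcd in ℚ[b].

b - 1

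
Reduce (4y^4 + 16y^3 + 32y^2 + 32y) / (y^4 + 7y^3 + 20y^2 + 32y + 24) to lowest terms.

By polynomial division,
  4y^4 + 16y^3 + 32y^2 + 32y = (4)(y^4 + 7y^3 + 20y^2 + 32y + 24) + (-12y^3 - 48y^2 - 96y - 96)
  y^4 + 7y^3 + 20y^2 + 32y + 24 = (-(1/12)y - 1/4)(-12y^3 - 48y^2 - 96y - 96) + (0)
Last nonzero remainder: -12y^3 - 48y^2 - 96y - 96. Dividing through by -12 gives the monic gcd y^3 + 4y^2 + 8y + 8.
Cancel y^3 + 4y^2 + 8y + 8 from numerator and denominator to get the reduced form.

(4y)/(y + 3)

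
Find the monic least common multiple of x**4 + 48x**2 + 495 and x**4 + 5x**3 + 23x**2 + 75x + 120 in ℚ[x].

Euclidean algorithm in ℚ[x]:
  x**4 + 48x**2 + 495 = (x**4 + 5x**3 + 23x**2 + 75x + 120) + (−5x**3 + 25x**2 − 75x + 375)
  x**4 + 5x**3 + 23x**2 + 75x + 120 = (−(1/5)x − 2)(−5x**3 + 25x**2 − 75x + 375) + (58x**2 + 870)
  −5x**3 + 25x**2 − 75x + 375 = (−(5/58)x + 25/58)(58x**2 + 870) + (0)
Last nonzero remainder: 58x**2 + 870. Dividing through by 58 gives the monic gcd x**2 + 15.
Then lcm(f, g) = f·g / gcd(f, g); expanding and making the result monic gives the answer.

x**6 + 5x**5 + 56x**4 + 240x**3 + 879x**2 + 2475x + 3960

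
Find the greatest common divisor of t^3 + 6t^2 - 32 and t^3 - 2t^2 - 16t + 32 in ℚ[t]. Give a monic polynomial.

t^2 + 2t - 8

Repeated division with remainder:
  t^3 + 6t^2 - 32 = (t^3 - 2t^2 - 16t + 32) + (8t^2 + 16t - 64)
  t^3 - 2t^2 - 16t + 32 = ((1/8)t - 1/2)(8t^2 + 16t - 64) + (0)
Last nonzero remainder: 8t^2 + 16t - 64. Dividing through by 8 gives the monic gcd t^2 + 2t - 8.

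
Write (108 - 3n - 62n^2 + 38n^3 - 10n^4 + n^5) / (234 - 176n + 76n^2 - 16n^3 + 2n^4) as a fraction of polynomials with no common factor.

Euclidean algorithm in ℚ[n]:
  n^5 - 10n^4 + 38n^3 - 62n^2 - 3n + 108 = ((1/2)n - 1)(2n^4 - 16n^3 + 76n^2 - 176n + 234) + (-16n^3 + 102n^2 - 296n + 342)
  2n^4 - 16n^3 + 76n^2 - 176n + 234 = (-(1/8)n + 13/64)(-16n^3 + 102n^2 - 296n + 342) + ((585/32)n^2 - (585/8)n + 5265/32)
  -16n^3 + 102n^2 - 296n + 342 = (-(512/585)n + 1216/585)((585/32)n^2 - (585/8)n + 5265/32) + (0)
Last nonzero remainder: (585/32)n^2 - (585/8)n + 5265/32. Dividing through by 585/32 gives the monic gcd n^2 - 4n + 9.
Cancel n^2 - 4n + 9 from numerator and denominator to get the reduced form.

(12 + 5n - 6n^2 + n^3)/(26 - 8n + 2n^2)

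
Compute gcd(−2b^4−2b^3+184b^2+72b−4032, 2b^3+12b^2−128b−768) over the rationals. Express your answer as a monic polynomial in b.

b^2+14b+48

Apply the Euclidean algorithm:
  −2b^4−2b^3+184b^2+72b−4032 = (−b+5)(2b^3+12b^2−128b−768) + (−4b^2−56b−192)
  2b^3+12b^2−128b−768 = (−(1/2)b+4)(−4b^2−56b−192) + (0)
Last nonzero remainder: −4b^2−56b−192. Dividing through by −4 gives the monic gcd b^2+14b+48.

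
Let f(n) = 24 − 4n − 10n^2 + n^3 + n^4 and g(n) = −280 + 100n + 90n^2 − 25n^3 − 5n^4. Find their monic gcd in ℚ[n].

8 − 4n − 2n^2 + n^3

By polynomial division,
  n^4 + n^3 − 10n^2 − 4n + 24 = (−1/5)(−5n^4 − 25n^3 + 90n^2 + 100n − 280) + (−4n^3 + 8n^2 + 16n − 32)
  −5n^4 − 25n^3 + 90n^2 + 100n − 280 = ((5/4)n + 35/4)(−4n^3 + 8n^2 + 16n − 32) + (0)
Last nonzero remainder: −4n^3 + 8n^2 + 16n − 32. Dividing through by −4 gives the monic gcd n^3 − 2n^2 − 4n + 8.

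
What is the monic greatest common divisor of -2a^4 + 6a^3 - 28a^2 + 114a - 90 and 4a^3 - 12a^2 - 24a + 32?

Euclidean algorithm in ℚ[a]:
  -2a^4 + 6a^3 - 28a^2 + 114a - 90 = (-(1/2)a)(4a^3 - 12a^2 - 24a + 32) + (-40a^2 + 130a - 90)
  4a^3 - 12a^2 - 24a + 32 = (-(1/10)a - 1/40)(-40a^2 + 130a - 90) + (-(119/4)a + 119/4)
  -40a^2 + 130a - 90 = ((160/119)a - 360/119)(-(119/4)a + 119/4) + (0)
Last nonzero remainder: -(119/4)a + 119/4. Dividing through by -119/4 gives the monic gcd a - 1.

a - 1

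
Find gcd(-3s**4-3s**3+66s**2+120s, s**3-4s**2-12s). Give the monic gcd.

s**2+2s

Euclidean algorithm in ℚ[s]:
  -3s**4-3s**3+66s**2+120s = (-3s-15)(s**3-4s**2-12s) + (-30s**2-60s)
  s**3-4s**2-12s = (-(1/30)s+1/5)(-30s**2-60s) + (0)
Last nonzero remainder: -30s**2-60s. Dividing through by -30 gives the monic gcd s**2+2s.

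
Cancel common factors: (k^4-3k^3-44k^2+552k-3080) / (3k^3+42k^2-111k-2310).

Apply the Euclidean algorithm:
  k^4-3k^3-44k^2+552k-3080 = ((1/3)k-17/3)(3k^3+42k^2-111k-2310) + (231k^2+693k-16170)
  3k^3+42k^2-111k-2310 = ((1/77)k+1/7)(231k^2+693k-16170) + (0)
Last nonzero remainder: 231k^2+693k-16170. Dividing through by 231 gives the monic gcd k^2+3k-70.
Cancel k^2+3k-70 from numerator and denominator to get the reduced form.

(k^2-6k+44)/(3k+33)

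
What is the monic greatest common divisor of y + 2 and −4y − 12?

By polynomial division,
  y + 2 = (−1/4)(−4y − 12) + (−1)
  −4y − 12 = (4y + 12)(−1) + (0)
The last nonzero remainder is the constant −1, so the polynomials are coprime and gcd = 1.

1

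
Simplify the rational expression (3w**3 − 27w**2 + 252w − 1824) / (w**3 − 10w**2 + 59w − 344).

Euclidean algorithm in ℚ[w]:
  3w**3 − 27w**2 + 252w − 1824 = (3)(w**3 − 10w**2 + 59w − 344) + (3w**2 + 75w − 792)
  w**3 − 10w**2 + 59w − 344 = ((1/3)w − 35/3)(3w**2 + 75w − 792) + (1198w − 9584)
  3w**2 + 75w − 792 = ((3/1198)w + 99/1198)(1198w − 9584) + (0)
Last nonzero remainder: 1198w − 9584. Dividing through by 1198 gives the monic gcd w − 8.
Cancel w − 8 from numerator and denominator to get the reduced form.

(3w**2 − 3w + 228)/(w**2 − 2w + 43)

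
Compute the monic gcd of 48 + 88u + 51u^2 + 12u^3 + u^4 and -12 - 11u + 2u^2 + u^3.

4 + 5u + u^2

Euclidean algorithm in ℚ[u]:
  u^4 + 12u^3 + 51u^2 + 88u + 48 = (u + 10)(u^3 + 2u^2 - 11u - 12) + (42u^2 + 210u + 168)
  u^3 + 2u^2 - 11u - 12 = ((1/42)u - 1/14)(42u^2 + 210u + 168) + (0)
Last nonzero remainder: 42u^2 + 210u + 168. Dividing through by 42 gives the monic gcd u^2 + 5u + 4.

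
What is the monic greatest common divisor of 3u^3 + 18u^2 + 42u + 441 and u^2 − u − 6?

Apply the Euclidean algorithm:
  3u^3 + 18u^2 + 42u + 441 = (3u + 21)(u^2 − u − 6) + (81u + 567)
  u^2 − u − 6 = ((1/81)u − 8/81)(81u + 567) + (50)
  81u + 567 = ((81/50)u + 567/50)(50) + (0)
The last nonzero remainder is the constant 50, so the polynomials are coprime and gcd = 1.

1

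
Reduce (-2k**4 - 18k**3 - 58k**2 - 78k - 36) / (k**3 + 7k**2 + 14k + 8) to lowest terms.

Euclidean algorithm in ℚ[k]:
  -2k**4 - 18k**3 - 58k**2 - 78k - 36 = (-2k - 4)(k**3 + 7k**2 + 14k + 8) + (-2k**2 - 6k - 4)
  k**3 + 7k**2 + 14k + 8 = (-(1/2)k - 2)(-2k**2 - 6k - 4) + (0)
Last nonzero remainder: -2k**2 - 6k - 4. Dividing through by -2 gives the monic gcd k**2 + 3k + 2.
Cancel k**2 + 3k + 2 from numerator and denominator to get the reduced form.

(-2k**2 - 12k - 18)/(k + 4)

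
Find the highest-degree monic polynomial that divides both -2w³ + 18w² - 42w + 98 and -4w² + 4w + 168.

Repeated division with remainder:
  -2w³ + 18w² - 42w + 98 = ((1/2)w - 4)(-4w² + 4w + 168) + (-110w + 770)
  -4w² + 4w + 168 = ((2/55)w + 12/55)(-110w + 770) + (0)
Last nonzero remainder: -110w + 770. Dividing through by -110 gives the monic gcd w - 7.

w - 7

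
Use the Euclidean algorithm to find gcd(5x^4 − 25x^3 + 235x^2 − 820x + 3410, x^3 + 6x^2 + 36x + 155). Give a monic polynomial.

x^2 + x + 31

Apply the Euclidean algorithm:
  5x^4 − 25x^3 + 235x^2 − 820x + 3410 = (5x − 55)(x^3 + 6x^2 + 36x + 155) + (385x^2 + 385x + 11935)
  x^3 + 6x^2 + 36x + 155 = ((1/385)x + 1/77)(385x^2 + 385x + 11935) + (0)
Last nonzero remainder: 385x^2 + 385x + 11935. Dividing through by 385 gives the monic gcd x^2 + x + 31.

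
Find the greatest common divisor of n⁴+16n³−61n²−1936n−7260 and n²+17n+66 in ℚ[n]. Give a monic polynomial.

n²+17n+66

By polynomial division,
  n⁴+16n³−61n²−1936n−7260 = (n²−n−110)(n²+17n+66) + (0)
The last nonzero remainder n²+17n+66 is already monic.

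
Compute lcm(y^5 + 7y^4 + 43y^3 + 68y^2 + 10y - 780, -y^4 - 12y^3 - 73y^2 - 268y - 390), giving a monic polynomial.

Repeated division with remainder:
  y^5 + 7y^4 + 43y^3 + 68y^2 + 10y - 780 = (-y + 5)(-y^4 - 12y^3 - 73y^2 - 268y - 390) + (30y^3 + 165y^2 + 960y + 1170)
  -y^4 - 12y^3 - 73y^2 - 268y - 390 = (-(1/30)y - 13/60)(30y^3 + 165y^2 + 960y + 1170) + (-(21/4)y^2 - 21y - 273/2)
  30y^3 + 165y^2 + 960y + 1170 = (-(40/7)y - 60/7)(-(21/4)y^2 - 21y - 273/2) + (0)
Last nonzero remainder: -(21/4)y^2 - 21y - 273/2. Dividing through by -21/4 gives the monic gcd y^2 + 4y + 26.
Then lcm(f, g) = f·g / gcd(f, g); expanding and making the result monic gives the answer.

y^7 + 15y^6 + 114y^5 + 517y^4 + 1199y^3 + 320y^2 - 6090y - 11700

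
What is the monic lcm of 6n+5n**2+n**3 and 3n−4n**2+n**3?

18n−9n**2−11n**3+n**4+n**5

Euclidean algorithm in ℚ[n]:
  n**3+5n**2+6n = (n**3−4n**2+3n) + (9n**2+3n)
  n**3−4n**2+3n = ((1/9)n−13/27)(9n**2+3n) + ((40/9)n)
  9n**2+3n = ((81/40)n+27/40)((40/9)n) + (0)
Last nonzero remainder: (40/9)n. Dividing through by 40/9 gives the monic gcd n.
Then lcm(f, g) = f·g / gcd(f, g); expanding and making the result monic gives the answer.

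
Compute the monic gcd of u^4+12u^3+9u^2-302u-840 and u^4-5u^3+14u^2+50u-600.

u^2-u-20

Euclidean algorithm in ℚ[u]:
  u^4+12u^3+9u^2-302u-840 = (u^4-5u^3+14u^2+50u-600) + (17u^3-5u^2-352u-240)
  u^4-5u^3+14u^2+50u-600 = ((1/17)u-80/289)(17u^3-5u^2-352u-240) + ((9630/289)u^2-(9630/289)u-192600/289)
  17u^3-5u^2-352u-240 = ((4913/9630)u+578/1605)((9630/289)u^2-(9630/289)u-192600/289) + (0)
Last nonzero remainder: (9630/289)u^2-(9630/289)u-192600/289. Dividing through by 9630/289 gives the monic gcd u^2-u-20.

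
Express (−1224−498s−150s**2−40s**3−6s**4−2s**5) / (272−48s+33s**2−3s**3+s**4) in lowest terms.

Repeated division with remainder:
  −2s**5−6s**4−40s**3−150s**2−498s−1224 = (−2s−12)(s**4−3s**3+33s**2−48s+272) + (−10s**3+150s**2−530s+2040)
  s**4−3s**3+33s**2−48s+272 = (−(1/10)s−6/5)(−10s**3+150s**2−530s+2040) + (160s**2−480s+2720)
  −10s**3+150s**2−530s+2040 = (−(1/16)s+3/4)(160s**2−480s+2720) + (0)
Last nonzero remainder: 160s**2−480s+2720. Dividing through by 160 gives the monic gcd s**2−3s+17.
Cancel s**2−3s+17 from numerator and denominator to get the reduced form.

(−72−42s−12s**2−2s**3)/(16+s**2)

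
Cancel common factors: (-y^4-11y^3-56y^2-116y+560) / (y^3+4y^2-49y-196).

(-y^3-4y^2-28y+80)/(y^2-3y-28)

Euclidean algorithm in ℚ[y]:
  -y^4-11y^3-56y^2-116y+560 = (-y-7)(y^3+4y^2-49y-196) + (-77y^2-655y-812)
  y^3+4y^2-49y-196 = (-(1/77)y+347/5929)(-77y^2-655y-812) + (-(125760/5929)y-125760/847)
  -77y^2-655y-812 = ((456533/125760)y+171941/31440)(-(125760/5929)y-125760/847) + (0)
Last nonzero remainder: -(125760/5929)y-125760/847. Dividing through by -125760/5929 gives the monic gcd y+7.
Cancel y+7 from numerator and denominator to get the reduced form.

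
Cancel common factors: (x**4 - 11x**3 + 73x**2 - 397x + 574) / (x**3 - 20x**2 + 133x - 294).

(x**3 - 4x**2 + 45x - 82)/(x**2 - 13x + 42)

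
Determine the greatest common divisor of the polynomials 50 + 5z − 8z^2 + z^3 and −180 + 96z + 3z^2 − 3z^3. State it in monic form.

−5 + z

Repeated division with remainder:
  z^3 − 8z^2 + 5z + 50 = (−1/3)(−3z^3 + 3z^2 + 96z − 180) + (−7z^2 + 37z − 10)
  −3z^3 + 3z^2 + 96z − 180 = ((3/7)z + 90/49)(−7z^2 + 37z − 10) + ((1584/49)z − 7920/49)
  −7z^2 + 37z − 10 = (−(343/1584)z + 49/792)((1584/49)z − 7920/49) + (0)
Last nonzero remainder: (1584/49)z − 7920/49. Dividing through by 1584/49 gives the monic gcd z − 5.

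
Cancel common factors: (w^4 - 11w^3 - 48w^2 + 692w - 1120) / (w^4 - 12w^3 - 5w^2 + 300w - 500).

Repeated division with remainder:
  w^4 - 11w^3 - 48w^2 + 692w - 1120 = (w^4 - 12w^3 - 5w^2 + 300w - 500) + (w^3 - 43w^2 + 392w - 620)
  w^4 - 12w^3 - 5w^2 + 300w - 500 = (w + 31)(w^3 - 43w^2 + 392w - 620) + (936w^2 - 11232w + 18720)
  w^3 - 43w^2 + 392w - 620 = ((1/936)w - 31/936)(936w^2 - 11232w + 18720) + (0)
Last nonzero remainder: 936w^2 - 11232w + 18720. Dividing through by 936 gives the monic gcd w^2 - 12w + 20.
Cancel w^2 - 12w + 20 from numerator and denominator to get the reduced form.

(w^2 + w - 56)/(w^2 - 25)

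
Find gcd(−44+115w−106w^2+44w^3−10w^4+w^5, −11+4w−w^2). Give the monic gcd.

Euclidean algorithm in ℚ[w]:
  w^5−10w^4+44w^3−106w^2+115w−44 = (−w^3+6w^2−9w+4)(−w^2+4w−11) + (0)
Last nonzero remainder: −w^2+4w−11. Dividing through by −1 gives the monic gcd w^2−4w+11.

11−4w+w^2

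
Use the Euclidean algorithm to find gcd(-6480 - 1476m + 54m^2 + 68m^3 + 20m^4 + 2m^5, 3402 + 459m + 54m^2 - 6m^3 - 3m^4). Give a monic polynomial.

162 + 45m + 9m^2 + m^3

Repeated division with remainder:
  2m^5 + 20m^4 + 68m^3 + 54m^2 - 1476m - 6480 = (-(2/3)m - 16/3)(-3m^4 - 6m^3 + 54m^2 + 459m + 3402) + (72m^3 + 648m^2 + 3240m + 11664)
  -3m^4 - 6m^3 + 54m^2 + 459m + 3402 = (-(1/24)m + 7/24)(72m^3 + 648m^2 + 3240m + 11664) + (0)
Last nonzero remainder: 72m^3 + 648m^2 + 3240m + 11664. Dividing through by 72 gives the monic gcd m^3 + 9m^2 + 45m + 162.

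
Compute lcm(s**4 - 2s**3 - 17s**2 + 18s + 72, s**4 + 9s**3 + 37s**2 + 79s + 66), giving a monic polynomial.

Euclidean algorithm in ℚ[s]:
  s**4 - 2s**3 - 17s**2 + 18s + 72 = (s**4 + 9s**3 + 37s**2 + 79s + 66) + (-11s**3 - 54s**2 - 61s + 6)
  s**4 + 9s**3 + 37s**2 + 79s + 66 = (-(1/11)s - 45/121)(-11s**3 - 54s**2 - 61s + 6) + ((1376/121)s**2 + (6880/121)s + 8256/121)
  -11s**3 - 54s**2 - 61s + 6 = (-(1331/1376)s + 121/1376)((1376/121)s**2 + (6880/121)s + 8256/121) + (0)
Last nonzero remainder: (1376/121)s**2 + (6880/121)s + 8256/121. Dividing through by 1376/121 gives the monic gcd s**2 + 5s + 6.
Then lcm(f, g) = f·g / gcd(f, g); expanding and making the result monic gives the answer.

s**6 + 2s**5 - 14s**4 - 72s**3 - 43s**2 + 486s + 792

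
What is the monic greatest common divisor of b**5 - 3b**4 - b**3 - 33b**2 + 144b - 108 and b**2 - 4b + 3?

b**2 - 4b + 3

Apply the Euclidean algorithm:
  b**5 - 3b**4 - b**3 - 33b**2 + 144b - 108 = (b**3 + b**2 - 36)(b**2 - 4b + 3) + (0)
The last nonzero remainder b**2 - 4b + 3 is already monic.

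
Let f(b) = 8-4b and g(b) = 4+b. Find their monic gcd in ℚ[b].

1

Euclidean algorithm in ℚ[b]:
  -4b+8 = (-4)(b+4) + (24)
  b+4 = ((1/24)b+1/6)(24) + (0)
The last nonzero remainder is the constant 24, so the polynomials are coprime and gcd = 1.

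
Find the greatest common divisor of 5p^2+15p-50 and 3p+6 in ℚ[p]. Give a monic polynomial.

Repeated division with remainder:
  5p^2+15p-50 = ((5/3)p+5/3)(3p+6) + (-60)
  3p+6 = (-(1/20)p-1/10)(-60) + (0)
The last nonzero remainder is the constant -60, so the polynomials are coprime and gcd = 1.

1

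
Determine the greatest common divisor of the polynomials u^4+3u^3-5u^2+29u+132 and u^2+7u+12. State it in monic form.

u^2+7u+12

Apply the Euclidean algorithm:
  u^4+3u^3-5u^2+29u+132 = (u^2-4u+11)(u^2+7u+12) + (0)
The last nonzero remainder u^2+7u+12 is already monic.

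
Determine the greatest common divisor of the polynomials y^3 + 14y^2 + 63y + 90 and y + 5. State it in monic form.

y + 5

Repeated division with remainder:
  y^3 + 14y^2 + 63y + 90 = (y^2 + 9y + 18)(y + 5) + (0)
The last nonzero remainder y + 5 is already monic.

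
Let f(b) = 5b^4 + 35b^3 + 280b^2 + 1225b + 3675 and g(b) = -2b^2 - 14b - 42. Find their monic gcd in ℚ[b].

Euclidean algorithm in ℚ[b]:
  5b^4 + 35b^3 + 280b^2 + 1225b + 3675 = (-(5/2)b^2 - 175/2)(-2b^2 - 14b - 42) + (0)
Last nonzero remainder: -2b^2 - 14b - 42. Dividing through by -2 gives the monic gcd b^2 + 7b + 21.

b^2 + 7b + 21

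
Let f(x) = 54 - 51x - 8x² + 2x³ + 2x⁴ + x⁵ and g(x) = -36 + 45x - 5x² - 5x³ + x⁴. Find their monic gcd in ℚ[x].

-3 + 2x + x²

Apply the Euclidean algorithm:
  x⁵ + 2x⁴ + 2x³ - 8x² - 51x + 54 = (x + 7)(x⁴ - 5x³ - 5x² + 45x - 36) + (42x³ - 18x² - 330x + 306)
  x⁴ - 5x³ - 5x² + 45x - 36 = ((1/42)x - 16/147)(42x³ - 18x² - 330x + 306) + ((44/49)x² + (88/49)x - 132/49)
  42x³ - 18x² - 330x + 306 = ((1029/22)x - 2499/22)((44/49)x² + (88/49)x - 132/49) + (0)
Last nonzero remainder: (44/49)x² + (88/49)x - 132/49. Dividing through by 44/49 gives the monic gcd x² + 2x - 3.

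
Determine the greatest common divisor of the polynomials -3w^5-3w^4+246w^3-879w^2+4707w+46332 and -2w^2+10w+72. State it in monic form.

Euclidean algorithm in ℚ[w]:
  -3w^5-3w^4+246w^3-879w^2+4707w+46332 = ((3/2)w^3+9w^2-24w+1287/2)(-2w^2+10w+72) + (0)
Last nonzero remainder: -2w^2+10w+72. Dividing through by -2 gives the monic gcd w^2-5w-36.

w^2-5w-36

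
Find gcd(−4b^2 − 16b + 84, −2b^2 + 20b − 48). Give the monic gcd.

Repeated division with remainder:
  −4b^2 − 16b + 84 = (2)(−2b^2 + 20b − 48) + (−56b + 180)
  −2b^2 + 20b − 48 = ((1/28)b − 95/392)(−56b + 180) + (−429/98)
  −56b + 180 = ((5488/429)b − 5880/143)(−429/98) + (0)
The last nonzero remainder is the constant −429/98, so the polynomials are coprime and gcd = 1.

1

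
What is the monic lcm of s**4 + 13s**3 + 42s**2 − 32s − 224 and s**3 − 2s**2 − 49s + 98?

s**5 + 6s**4 − 49s**3 − 326s**2 + 1568

By polynomial division,
  s**4 + 13s**3 + 42s**2 − 32s − 224 = (s + 15)(s**3 − 2s**2 − 49s + 98) + (121s**2 + 605s − 1694)
  s**3 − 2s**2 − 49s + 98 = ((1/121)s − 7/121)(121s**2 + 605s − 1694) + (0)
Last nonzero remainder: 121s**2 + 605s − 1694. Dividing through by 121 gives the monic gcd s**2 + 5s − 14.
Then lcm(f, g) = f·g / gcd(f, g); expanding and making the result monic gives the answer.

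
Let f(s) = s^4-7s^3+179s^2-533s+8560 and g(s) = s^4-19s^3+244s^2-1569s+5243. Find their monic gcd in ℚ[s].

s^2-8s+107

By polynomial division,
  s^4-7s^3+179s^2-533s+8560 = (s^4-19s^3+244s^2-1569s+5243) + (12s^3-65s^2+1036s+3317)
  s^4-19s^3+244s^2-1569s+5243 = ((1/12)s-163/144)(12s^3-65s^2+1036s+3317) + ((12109/144)s^2-(12109/18)s+1295663/144)
  12s^3-65s^2+1036s+3317 = ((1728/12109)s+4464/12109)((12109/144)s^2-(12109/18)s+1295663/144) + (0)
Last nonzero remainder: (12109/144)s^2-(12109/18)s+1295663/144. Dividing through by 12109/144 gives the monic gcd s^2-8s+107.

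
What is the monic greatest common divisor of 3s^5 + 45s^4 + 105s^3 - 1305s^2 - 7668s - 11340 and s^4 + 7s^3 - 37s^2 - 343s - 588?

s^2 + 10s + 21

By polynomial division,
  3s^5 + 45s^4 + 105s^3 - 1305s^2 - 7668s - 11340 = (3s + 24)(s^4 + 7s^3 - 37s^2 - 343s - 588) + (48s^3 + 612s^2 + 2328s + 2772)
  s^4 + 7s^3 - 37s^2 - 343s - 588 = ((1/48)s - 23/192)(48s^3 + 612s^2 + 2328s + 2772) + (-(195/16)s^2 - (975/8)s - 4095/16)
  48s^3 + 612s^2 + 2328s + 2772 = (-(256/65)s - 704/65)(-(195/16)s^2 - (975/8)s - 4095/16) + (0)
Last nonzero remainder: -(195/16)s^2 - (975/8)s - 4095/16. Dividing through by -195/16 gives the monic gcd s^2 + 10s + 21.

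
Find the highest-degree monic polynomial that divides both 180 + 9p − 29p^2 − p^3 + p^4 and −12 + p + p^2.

−12 + p + p^2

Apply the Euclidean algorithm:
  p^4 − p^3 − 29p^2 + 9p + 180 = (p^2 − 2p − 15)(p^2 + p − 12) + (0)
The last nonzero remainder p^2 + p − 12 is already monic.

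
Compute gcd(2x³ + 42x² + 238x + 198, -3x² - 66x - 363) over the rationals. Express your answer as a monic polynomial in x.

x + 11

Repeated division with remainder:
  2x³ + 42x² + 238x + 198 = (-(2/3)x + 2/3)(-3x² - 66x - 363) + (40x + 440)
  -3x² - 66x - 363 = (-(3/40)x - 33/40)(40x + 440) + (0)
Last nonzero remainder: 40x + 440. Dividing through by 40 gives the monic gcd x + 11.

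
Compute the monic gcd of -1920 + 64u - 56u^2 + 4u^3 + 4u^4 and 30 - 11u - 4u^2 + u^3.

-5 + u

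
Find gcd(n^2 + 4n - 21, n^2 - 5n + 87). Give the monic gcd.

1

Euclidean algorithm in ℚ[n]:
  n^2 + 4n - 21 = (n^2 - 5n + 87) + (9n - 108)
  n^2 - 5n + 87 = ((1/9)n + 7/9)(9n - 108) + (171)
  9n - 108 = ((1/19)n - 12/19)(171) + (0)
The last nonzero remainder is the constant 171, so the polynomials are coprime and gcd = 1.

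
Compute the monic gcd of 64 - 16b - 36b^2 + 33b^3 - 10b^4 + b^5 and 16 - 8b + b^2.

Apply the Euclidean algorithm:
  b^5 - 10b^4 + 33b^3 - 36b^2 - 16b + 64 = (b^3 - 2b^2 + b + 4)(b^2 - 8b + 16) + (0)
The last nonzero remainder b^2 - 8b + 16 is already monic.

16 - 8b + b^2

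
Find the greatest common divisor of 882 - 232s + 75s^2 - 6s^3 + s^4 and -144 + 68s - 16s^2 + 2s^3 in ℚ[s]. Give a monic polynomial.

By polynomial division,
  s^4 - 6s^3 + 75s^2 - 232s + 882 = ((1/2)s + 1)(2s^3 - 16s^2 + 68s - 144) + (57s^2 - 228s + 1026)
  2s^3 - 16s^2 + 68s - 144 = ((2/57)s - 8/57)(57s^2 - 228s + 1026) + (0)
Last nonzero remainder: 57s^2 - 228s + 1026. Dividing through by 57 gives the monic gcd s^2 - 4s + 18.

18 - 4s + s^2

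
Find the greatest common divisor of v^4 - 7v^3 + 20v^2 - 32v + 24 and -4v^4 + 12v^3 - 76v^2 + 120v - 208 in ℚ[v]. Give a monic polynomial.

Apply the Euclidean algorithm:
  v^4 - 7v^3 + 20v^2 - 32v + 24 = (-1/4)(-4v^4 + 12v^3 - 76v^2 + 120v - 208) + (-4v^3 + v^2 - 2v - 28)
  -4v^4 + 12v^3 - 76v^2 + 120v - 208 = (v - 11/4)(-4v^3 + v^2 - 2v - 28) + (-(285/4)v^2 + (285/2)v - 285)
  -4v^3 + v^2 - 2v - 28 = ((16/285)v + 28/285)(-(285/4)v^2 + (285/2)v - 285) + (0)
Last nonzero remainder: -(285/4)v^2 + (285/2)v - 285. Dividing through by -285/4 gives the monic gcd v^2 - 2v + 4.

v^2 - 2v + 4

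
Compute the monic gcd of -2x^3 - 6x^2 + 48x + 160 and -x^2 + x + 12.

1

Repeated division with remainder:
  -2x^3 - 6x^2 + 48x + 160 = (2x + 8)(-x^2 + x + 12) + (16x + 64)
  -x^2 + x + 12 = (-(1/16)x + 5/16)(16x + 64) + (-8)
  16x + 64 = (-2x - 8)(-8) + (0)
The last nonzero remainder is the constant -8, so the polynomials are coprime and gcd = 1.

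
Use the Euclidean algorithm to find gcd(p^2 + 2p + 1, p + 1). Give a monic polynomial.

By polynomial division,
  p^2 + 2p + 1 = (p + 1)(p + 1) + (0)
The last nonzero remainder p + 1 is already monic.

p + 1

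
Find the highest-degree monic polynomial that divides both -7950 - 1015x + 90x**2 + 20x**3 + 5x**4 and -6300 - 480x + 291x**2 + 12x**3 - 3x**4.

By polynomial division,
  5x**4 + 20x**3 + 90x**2 - 1015x - 7950 = (-5/3)(-3x**4 + 12x**3 + 291x**2 - 480x - 6300) + (40x**3 + 575x**2 - 1815x - 18450)
  -3x**4 + 12x**3 + 291x**2 - 480x - 6300 = (-(3/40)x + 441/320)(40x**3 + 575x**2 - 1815x - 18450) + (-(40803/64)x**2 + (40803/64)x + 612045/32)
  40x**3 + 575x**2 - 1815x - 18450 = (-(2560/40803)x - 13120/13601)(-(40803/64)x**2 + (40803/64)x + 612045/32) + (0)
Last nonzero remainder: -(40803/64)x**2 + (40803/64)x + 612045/32. Dividing through by -40803/64 gives the monic gcd x**2 - x - 30.

-30 - x + x**2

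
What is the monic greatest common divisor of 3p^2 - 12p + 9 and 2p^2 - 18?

Euclidean algorithm in ℚ[p]:
  3p^2 - 12p + 9 = (3/2)(2p^2 - 18) + (-12p + 36)
  2p^2 - 18 = (-(1/6)p - 1/2)(-12p + 36) + (0)
Last nonzero remainder: -12p + 36. Dividing through by -12 gives the monic gcd p - 3.

p - 3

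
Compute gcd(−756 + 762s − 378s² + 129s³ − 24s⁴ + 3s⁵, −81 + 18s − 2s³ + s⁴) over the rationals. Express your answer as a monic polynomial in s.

9 − 2s + s²

Repeated division with remainder:
  3s⁵ − 24s⁴ + 129s³ − 378s² + 762s − 756 = (3s − 18)(s⁴ − 2s³ + 18s − 81) + (93s³ − 432s² + 1329s − 2214)
  s⁴ − 2s³ + 18s − 81 = ((1/93)s + 82/2883)(93s³ − 432s² + 1329s − 2214) + (−(1925/961)s² + (3850/961)s − 17325/961)
  93s³ − 432s² + 1329s − 2214 = (−(89373/1925)s + 236406/1925)(−(1925/961)s² + (3850/961)s − 17325/961) + (0)
Last nonzero remainder: −(1925/961)s² + (3850/961)s − 17325/961. Dividing through by −1925/961 gives the monic gcd s² − 2s + 9.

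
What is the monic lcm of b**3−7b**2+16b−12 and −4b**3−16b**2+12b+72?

b**5−b**4−17b**3+21b**2+72b−108

Repeated division with remainder:
  b**3−7b**2+16b−12 = (−1/4)(−4b**3−16b**2+12b+72) + (−11b**2+19b+6)
  −4b**3−16b**2+12b+72 = ((4/11)b+252/121)(−11b**2+19b+6) + (−(3600/121)b+7200/121)
  −11b**2+19b+6 = ((1331/3600)b+121/1200)(−(3600/121)b+7200/121) + (0)
Last nonzero remainder: −(3600/121)b+7200/121. Dividing through by −3600/121 gives the monic gcd b−2.
Then lcm(f, g) = f·g / gcd(f, g); expanding and making the result monic gives the answer.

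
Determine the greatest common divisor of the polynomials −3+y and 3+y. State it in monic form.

By polynomial division,
  y−3 = (y+3) + (−6)
  y+3 = (−(1/6)y−1/2)(−6) + (0)
The last nonzero remainder is the constant −6, so the polynomials are coprime and gcd = 1.

1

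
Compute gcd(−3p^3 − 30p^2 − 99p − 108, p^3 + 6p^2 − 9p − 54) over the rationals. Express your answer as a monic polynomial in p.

p + 3

Repeated division with remainder:
  −3p^3 − 30p^2 − 99p − 108 = (−3)(p^3 + 6p^2 − 9p − 54) + (−12p^2 − 126p − 270)
  p^3 + 6p^2 − 9p − 54 = (−(1/12)p + 3/8)(−12p^2 − 126p − 270) + ((63/4)p + 189/4)
  −12p^2 − 126p − 270 = (−(16/21)p − 40/7)((63/4)p + 189/4) + (0)
Last nonzero remainder: (63/4)p + 189/4. Dividing through by 63/4 gives the monic gcd p + 3.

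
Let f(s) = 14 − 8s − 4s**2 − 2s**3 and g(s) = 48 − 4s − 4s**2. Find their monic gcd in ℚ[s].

1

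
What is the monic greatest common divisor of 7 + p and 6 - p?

1

Repeated division with remainder:
  p + 7 = (-1)(-p + 6) + (13)
  -p + 6 = (-(1/13)p + 6/13)(13) + (0)
The last nonzero remainder is the constant 13, so the polynomials are coprime and gcd = 1.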